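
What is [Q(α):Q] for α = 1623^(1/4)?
[Q(α):Q] = 4

α is a root of x^4 - 1623. By Eisenstein's criterion at the prime p = 3 (which divides the constant term 1623 but p^2 = 9 does not, since 1623 is squarefree), x^4 - 1623 is irreducible over Q. Hence [Q(α):Q] = 4.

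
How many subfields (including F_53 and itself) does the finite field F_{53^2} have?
F_{53^2} has 2 subfields

The subfields of F_{p^n} are exactly the fields F_{p^d} for d | n (each is the fixed field of the unique index-d subgroup of Gal(F_{p^n}/F_p) ≅ Z/nZ). The divisors of n = 2 are {1, 2}, giving 2 subfields: F_{53^1}, F_{53^2}.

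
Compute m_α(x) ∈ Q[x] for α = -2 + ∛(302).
m_α(x) = x^3 + 6x^2 + 12x - 294

Set β = α + 2 = ∛(302), so β^3 = 302. Then (α + 2)^3 - 302 = 0, i.e. α is a root of g(x) = (x + 2)^3 - 302 = x^3 + 6x^2 + 12x - 294. Since g(x) = h(x + 2) where h(x) = x^3 - 302, and h is irreducible over Q (because 302 is not a perfect cube, so h has no rational root, and a monic cubic with no rational root is irreducible), g is also irreducible (irreducibility is preserved under the substitution x → x + 2). Hence m_α(x) = x^3 + 6x^2 + 12x - 294.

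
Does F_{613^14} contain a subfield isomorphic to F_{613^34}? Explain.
No: F_{613^34} is not a subfield of F_{613^14}

F_{p^m} embeds in F_{p^n} iff m | n. Here 34 ∤ 14 (since 14 = 0·34 + 14 with remainder 14 ≠ 0), so F_{613^34} is not a subfield of F_{613^14}. Equivalently: if it were, the tower law would give 34 = [F_{613^34}:F_613] dividing [F_{613^14}:F_613] = 14, contradiction.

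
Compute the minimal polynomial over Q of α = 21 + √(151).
m_α(x) = x^2 - 42x + 290

From α - 21 = √(151), squaring gives (α - 21)^2 = 151, i.e. α^2 - 42α + 441 = 151, so α^2 - 42α + 290 = 0. The discriminant of x^2 - 42x + 290 is (-42)^2 - 4·(290) = 1764 - 1160 = 604, and 4·(151) is not a perfect square in Q since 151 is squarefree and ≠ 1. Hence x^2 - 42x + 290 is irreducible over Q and is the minimal polynomial of α.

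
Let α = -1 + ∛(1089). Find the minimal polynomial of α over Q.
m_α(x) = x^3 + 3x^2 + 3x - 1088

Set β = α + 1 = ∛(1089), so β^3 = 1089. Then (α + 1)^3 - 1089 = 0, i.e. α is a root of g(x) = (x + 1)^3 - 1089 = x^3 + 3x^2 + 3x - 1088. Since g(x) = h(x + 1) where h(x) = x^3 - 1089, and h is irreducible over Q (because 1089 is not a perfect cube, so h has no rational root, and a monic cubic with no rational root is irreducible), g is also irreducible (irreducibility is preserved under the substitution x → x + 1). Hence m_α(x) = x^3 + 3x^2 + 3x - 1088.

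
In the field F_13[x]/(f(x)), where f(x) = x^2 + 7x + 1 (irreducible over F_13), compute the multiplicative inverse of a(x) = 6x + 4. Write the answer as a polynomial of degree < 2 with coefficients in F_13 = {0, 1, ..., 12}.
a(x)^(-1) ≡ 7x + 1 (mod f(x))

Since f is irreducible over F_13, F_13[x]/(f) is a field and a(x) ≠ 0 has an inverse. Apply the extended Euclidean algorithm to f(x) and a(x) in F_13[x]: f(x) = (11x + 9)·a(x) + (4). The last nonzero remainder is the constant 4 = gcd(f, a) in F_13. Back-substituting through the division chain expresses 4 = s(x)·a(x) + t(x)·f(x) with s(x) ≡ 2x + 4 (mod f), so (2x + 4)·a(x) ≡ 4 (mod f). Multiplying by 4^(-1) ≡ 10 in F_13 gives a(x)^(-1) ≡ 10·(2x + 4) ≡ 7x + 1 (mod f). Check: (6x + 4)·(7x + 1) = 3x^2 + 8x + 4 ≡ 1 (mod x^2 + 7x + 1).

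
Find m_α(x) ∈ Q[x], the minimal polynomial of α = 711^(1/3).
m_α(x) = x^3 - 711

α satisfies α^3 = 711, so x^3 - 711 annihilates α. By the rational root test, a rational root p/q (in lowest terms) of x^3 - 711 would satisfy p^3 = 711 q^3, forcing q = 1 and p^3 = 711; but 711 is not a perfect cube, contradiction. A monic cubic over Q with no rational root is irreducible (any nontrivial factorization would include a linear factor). Hence x^3 - 711 is the minimal polynomial of α, and in particular [Q(α):Q] = 3.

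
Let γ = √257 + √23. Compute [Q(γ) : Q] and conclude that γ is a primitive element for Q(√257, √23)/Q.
[Q(γ) : Q] = 4 (equivalently, Q(γ) = Q(√257, √23))

Obviously Q(γ) ⊆ Q(√257, √23), and [Q(√257, √23):Q] = 4 (since 257, 23 are distinct squarefree integers > 1 with 5911 not a perfect square). To show equality we compute the minimal polynomial of γ. From γ = √257 + √23: γ^2 = 257 + 2√(5911) + 23 = 280 + 2√(5911), so γ^2 - 280 = 2√(5911); squaring, (γ^2 - 280)^2 = 4·5911, i.e. γ^4 - 560γ^2 + 78400 - 23644 = 0, i.e. γ^4 - 560γ^2 + 54756 = 0. So γ is a root of x^4 - 560x^2 + 54756. This polynomial is irreducible over Q: it has no rational root (each ±√257 ± √23 is irrational), and any factorization into two quadratics over Q would force √(5911) ∈ Q (pairing opposite roots) or √257, √23 ∈ Q (other pairings), all impossible. Hence [Q(γ):Q] = 4 = [Q(√257, √23):Q], so Q(γ) = Q(√257, √23).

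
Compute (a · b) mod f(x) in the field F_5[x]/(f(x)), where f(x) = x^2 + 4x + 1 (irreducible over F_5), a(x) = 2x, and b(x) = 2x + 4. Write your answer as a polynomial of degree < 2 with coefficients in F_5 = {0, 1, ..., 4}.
a · b ≡ 2x + 1 (mod f(x))

Multiply in F_5[x]: a(x)·b(x) = (2x)·(2x + 4) = 4x^2 + 3x. This has degree ≥ 2, so divide by f(x) over F_5: 4x^2 + 3x = (4)·(x^2 + 4x + 1) + (2x + 1). Hence a·b ≡ 2x + 1 (mod f). (F_5[x]/(f) is a field with 5^2 = 25 elements since f is irreducible of degree 2.)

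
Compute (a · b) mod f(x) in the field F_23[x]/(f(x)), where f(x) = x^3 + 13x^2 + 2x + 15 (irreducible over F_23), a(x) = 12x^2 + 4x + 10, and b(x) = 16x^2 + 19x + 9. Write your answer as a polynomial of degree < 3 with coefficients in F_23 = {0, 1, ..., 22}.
a · b ≡ 6x + 7 (mod f(x))

Multiply in F_23[x]: a(x)·b(x) = (12x^2 + 4x + 10)·(16x^2 + 19x + 9) = 8x^4 + 16x^3 + 22x^2 + 19x + 21. This has degree ≥ 3, so divide by f(x) over F_23: 8x^4 + 16x^3 + 22x^2 + 19x + 21 = (8x + 4)·(x^3 + 13x^2 + 2x + 15) + (6x + 7). Hence a·b ≡ 6x + 7 (mod f). (F_23[x]/(f) is a field with 23^3 = 12167 elements since f is irreducible of degree 3.)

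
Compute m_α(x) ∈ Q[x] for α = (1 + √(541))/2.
m_α(x) = x^2 - x - 135

From 2α - 1 = √(541), squaring gives (2α - 1)^2 = 541, i.e. 4α^2 - 4α + 1 = 541, so α^2 - α + (1 - 541)/4 = 0. Since 541 ≡ 1 (mod 4), (1 - 541)/4 = -135 ∈ Z. The polynomial x^2 - x - 135 has discriminant 1 - 4·(-135) = 541, which is not a perfect square in Q (d = 541 is squarefree and ≠ 1), so x^2 - x - 135 is irreducible over Q. It is the minimal polynomial of α.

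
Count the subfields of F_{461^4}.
F_{461^4} has 3 subfields

The subfields of F_{p^n} are exactly the fields F_{p^d} for d | n (each is the fixed field of the unique index-d subgroup of Gal(F_{p^n}/F_p) ≅ Z/nZ). The divisors of n = 4 are {1, 2, 4}, giving 3 subfields: F_{461^1}, F_{461^2}, F_{461^4}.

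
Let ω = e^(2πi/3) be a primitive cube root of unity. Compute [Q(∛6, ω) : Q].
[Q(∛6, ω) : Q] = 6

[Q(∛6):Q] = 3 (min poly x^3 - 6, irreducible since 6 is not a perfect cube). [Q(ω):Q] = 2 (min poly x^2 + x + 1). Since Q(∛6) ⊂ R and ω ∉ R, we have ω ∉ Q(∛6), so x^2 + x + 1 remains irreducible over Q(∛6) and [Q(∛6, ω) : Q(∛6)] = 2. By the tower law, [Q(∛6, ω) : Q] = 3 · 2 = 6. (In fact Q(∛6, ω) is the splitting field of x^3 - 6 over Q.)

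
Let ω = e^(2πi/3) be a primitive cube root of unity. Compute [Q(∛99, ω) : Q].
[Q(∛99, ω) : Q] = 6

[Q(∛99):Q] = 3 (min poly x^3 - 99, irreducible since 99 is not a perfect cube). [Q(ω):Q] = 2 (min poly x^2 + x + 1). Since Q(∛99) ⊂ R and ω ∉ R, we have ω ∉ Q(∛99), so x^2 + x + 1 remains irreducible over Q(∛99) and [Q(∛99, ω) : Q(∛99)] = 2. By the tower law, [Q(∛99, ω) : Q] = 3 · 2 = 6. (In fact Q(∛99, ω) is the splitting field of x^3 - 99 over Q.)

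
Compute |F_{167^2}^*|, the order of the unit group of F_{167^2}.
|F_{167^2}^*| = 27888

F_{167^2} has 167^2 = 27889 elements; its multiplicative group consists of all nonzero elements, so |F_{167^2}^*| = 27889 - 1 = 27888. (It is cyclic since any finite subgroup of the multiplicative group of a field is cyclic.)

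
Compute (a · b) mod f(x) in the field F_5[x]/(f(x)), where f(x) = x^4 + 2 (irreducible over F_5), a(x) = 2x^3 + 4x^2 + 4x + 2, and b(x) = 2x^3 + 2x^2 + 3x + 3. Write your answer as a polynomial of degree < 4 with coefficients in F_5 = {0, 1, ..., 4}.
a · b ≡ 4x + 2 (mod f(x))

Multiply in F_5[x]: a(x)·b(x) = (2x^3 + 4x^2 + 4x + 2)·(2x^3 + 2x^2 + 3x + 3) = 4x^6 + 2x^5 + 2x^4 + 3x^2 + 3x + 1. This has degree ≥ 4, so divide by f(x) over F_5: 4x^6 + 2x^5 + 2x^4 + 3x^2 + 3x + 1 = (4x^2 + 2x + 2)·(x^4 + 2) + (4x + 2). Hence a·b ≡ 4x + 2 (mod f). (F_5[x]/(f) is a field with 5^4 = 625 elements since f is irreducible of degree 4.)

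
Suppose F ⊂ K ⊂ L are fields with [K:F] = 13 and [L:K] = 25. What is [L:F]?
[L:F] = 325

The tower law says that for any tower of field extensions F ⊂ K ⊂ L with finite degrees, [L:F] = [L:K] · [K:F]. Here this gives [L:F] = 25 · 13 = 325.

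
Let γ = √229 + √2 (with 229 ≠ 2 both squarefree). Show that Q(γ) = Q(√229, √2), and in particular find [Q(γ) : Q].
[Q(γ) : Q] = 4 (equivalently, Q(γ) = Q(√229, √2))

Obviously Q(γ) ⊆ Q(√229, √2), and [Q(√229, √2):Q] = 4 (since 229, 2 are distinct squarefree integers > 1 with 458 not a perfect square). To show equality we compute the minimal polynomial of γ. From γ = √229 + √2: γ^2 = 229 + 2√(458) + 2 = 231 + 2√(458), so γ^2 - 231 = 2√(458); squaring, (γ^2 - 231)^2 = 4·458, i.e. γ^4 - 462γ^2 + 53361 - 1832 = 0, i.e. γ^4 - 462γ^2 + 51529 = 0. So γ is a root of x^4 - 462x^2 + 51529. This polynomial is irreducible over Q: it has no rational root (each ±√229 ± √2 is irrational), and any factorization into two quadratics over Q would force √(458) ∈ Q (pairing opposite roots) or √229, √2 ∈ Q (other pairings), all impossible. Hence [Q(γ):Q] = 4 = [Q(√229, √2):Q], so Q(γ) = Q(√229, √2).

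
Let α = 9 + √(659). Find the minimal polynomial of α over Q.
m_α(x) = x^2 - 18x - 578

From α - 9 = √(659), squaring gives (α - 9)^2 = 659, i.e. α^2 - 18α + 81 = 659, so α^2 - 18α - 578 = 0. The discriminant of x^2 - 18x - 578 is (-18)^2 - 4·(-578) = 324 + 2312 = 2636, and 4·(659) is not a perfect square in Q since 659 is squarefree and ≠ 1. Hence x^2 - 18x - 578 is irreducible over Q and is the minimal polynomial of α.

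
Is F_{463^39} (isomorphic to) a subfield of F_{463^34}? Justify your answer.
No: F_{463^39} is not a subfield of F_{463^34}

F_{p^m} embeds in F_{p^n} iff m | n. Here 39 ∤ 34 (since 34 = 0·39 + 34 with remainder 34 ≠ 0), so F_{463^39} is not a subfield of F_{463^34}. Equivalently: if it were, the tower law would give 39 = [F_{463^39}:F_463] dividing [F_{463^34}:F_463] = 34, contradiction.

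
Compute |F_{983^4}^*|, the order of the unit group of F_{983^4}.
|F_{983^4}^*| = 933714431520

F_{983^4} has 983^4 = 933714431521 elements; its multiplicative group consists of all nonzero elements, so |F_{983^4}^*| = 933714431521 - 1 = 933714431520. (It is cyclic since any finite subgroup of the multiplicative group of a field is cyclic.)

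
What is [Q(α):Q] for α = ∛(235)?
[Q(α):Q] = 3

The minimal polynomial of α is x^3 - 235, irreducible over Q since 235 is not a perfect cube (so x^3 - 235 has no rational root). Hence [Q(α):Q] = deg(m_α) = 3.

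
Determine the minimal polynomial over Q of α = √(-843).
m_α(x) = x^2 + 843

α satisfies α^2 + 843 = 0, so x^2 + 843 annihilates α. Since d = -843 is squarefree and ≠ 1, it is not a perfect square in Q, so x^2 + 843 has no rational root and is therefore irreducible over Q (a degree-2 polynomial over a field is irreducible iff it has no root). Hence m_α(x) = x^2 + 843.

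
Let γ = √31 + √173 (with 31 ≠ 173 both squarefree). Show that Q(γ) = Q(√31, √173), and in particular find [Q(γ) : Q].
[Q(γ) : Q] = 4 (equivalently, Q(γ) = Q(√31, √173))

Obviously Q(γ) ⊆ Q(√31, √173), and [Q(√31, √173):Q] = 4 (since 31, 173 are distinct squarefree integers > 1 with 5363 not a perfect square). To show equality we compute the minimal polynomial of γ. From γ = √31 + √173: γ^2 = 31 + 2√(5363) + 173 = 204 + 2√(5363), so γ^2 - 204 = 2√(5363); squaring, (γ^2 - 204)^2 = 4·5363, i.e. γ^4 - 408γ^2 + 41616 - 21452 = 0, i.e. γ^4 - 408γ^2 + 20164 = 0. So γ is a root of x^4 - 408x^2 + 20164. This polynomial is irreducible over Q: it has no rational root (each ±√31 ± √173 is irrational), and any factorization into two quadratics over Q would force √(5363) ∈ Q (pairing opposite roots) or √31, √173 ∈ Q (other pairings), all impossible. Hence [Q(γ):Q] = 4 = [Q(√31, √173):Q], so Q(γ) = Q(√31, √173).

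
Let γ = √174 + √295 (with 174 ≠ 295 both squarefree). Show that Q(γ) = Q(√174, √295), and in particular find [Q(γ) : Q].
[Q(γ) : Q] = 4 (equivalently, Q(γ) = Q(√174, √295))

Obviously Q(γ) ⊆ Q(√174, √295), and [Q(√174, √295):Q] = 4 (since 174, 295 are distinct squarefree integers > 1 with 51330 not a perfect square). To show equality we compute the minimal polynomial of γ. From γ = √174 + √295: γ^2 = 174 + 2√(51330) + 295 = 469 + 2√(51330), so γ^2 - 469 = 2√(51330); squaring, (γ^2 - 469)^2 = 4·51330, i.e. γ^4 - 938γ^2 + 219961 - 205320 = 0, i.e. γ^4 - 938γ^2 + 14641 = 0. So γ is a root of x^4 - 938x^2 + 14641. This polynomial is irreducible over Q: it has no rational root (each ±√174 ± √295 is irrational), and any factorization into two quadratics over Q would force √(51330) ∈ Q (pairing opposite roots) or √174, √295 ∈ Q (other pairings), all impossible. Hence [Q(γ):Q] = 4 = [Q(√174, √295):Q], so Q(γ) = Q(√174, √295).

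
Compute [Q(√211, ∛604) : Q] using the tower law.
[Q(√211, ∛604) : Q] = 6

Let L = Q(√211, ∛604). Since Q(√211) ⊂ L and [Q(√211):Q] = 2, the tower law gives 2 | [L:Q]. Likewise Q(∛604) ⊂ L with [Q(∛604):Q] = 3 (because 604 is not a perfect cube), so 3 | [L:Q]. As gcd(2,3) = 1, [L:Q] is divisible by 6. Conversely L is generated over Q by √211 and ∛604, so [L:Q] ≤ 2·3 = 6. Therefore [Q(√211, ∛604) : Q] = 6.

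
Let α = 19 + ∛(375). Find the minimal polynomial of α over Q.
m_α(x) = x^3 - 57x^2 + 1083x - 7234

Set β = α - 19 = ∛(375), so β^3 = 375. Then (α - 19)^3 - 375 = 0, i.e. α is a root of g(x) = (x - 19)^3 - 375 = x^3 - 57x^2 + 1083x - 7234. Since g(x) = h(x - 19) where h(x) = x^3 - 375, and h is irreducible over Q (because 375 is not a perfect cube, so h has no rational root, and a monic cubic with no rational root is irreducible), g is also irreducible (irreducibility is preserved under the substitution x → x - 19). Hence m_α(x) = x^3 - 57x^2 + 1083x - 7234.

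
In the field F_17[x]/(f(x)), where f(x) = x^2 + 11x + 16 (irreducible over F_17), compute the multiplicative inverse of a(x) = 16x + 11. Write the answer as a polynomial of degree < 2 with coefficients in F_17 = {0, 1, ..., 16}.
a(x)^(-1) ≡ 6x + 13 (mod f(x))

Since f is irreducible over F_17, F_17[x]/(f) is a field and a(x) ≠ 0 has an inverse. Apply the extended Euclidean algorithm to f(x) and a(x) in F_17[x]: f(x) = (16x + 12)·a(x) + (3). The last nonzero remainder is the constant 3 = gcd(f, a) in F_17. Back-substituting through the division chain expresses 3 = s(x)·a(x) + t(x)·f(x) with s(x) ≡ x + 5 (mod f), so (x + 5)·a(x) ≡ 3 (mod f). Multiplying by 3^(-1) ≡ 6 in F_17 gives a(x)^(-1) ≡ 6·(x + 5) ≡ 6x + 13 (mod f). Check: (16x + 11)·(6x + 13) = 11x^2 + 2x + 7 ≡ 1 (mod x^2 + 11x + 16).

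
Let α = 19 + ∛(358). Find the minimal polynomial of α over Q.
m_α(x) = x^3 - 57x^2 + 1083x - 7217

Set β = α - 19 = ∛(358), so β^3 = 358. Then (α - 19)^3 - 358 = 0, i.e. α is a root of g(x) = (x - 19)^3 - 358 = x^3 - 57x^2 + 1083x - 7217. Since g(x) = h(x - 19) where h(x) = x^3 - 358, and h is irreducible over Q (because 358 is not a perfect cube, so h has no rational root, and a monic cubic with no rational root is irreducible), g is also irreducible (irreducibility is preserved under the substitution x → x - 19). Hence m_α(x) = x^3 - 57x^2 + 1083x - 7217.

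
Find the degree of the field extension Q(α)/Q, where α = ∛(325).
[Q(α):Q] = 3

The minimal polynomial of α is x^3 - 325, irreducible over Q since 325 is not a perfect cube (so x^3 - 325 has no rational root). Hence [Q(α):Q] = deg(m_α) = 3.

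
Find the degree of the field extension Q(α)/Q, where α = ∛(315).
[Q(α):Q] = 3

The minimal polynomial of α is x^3 - 315, irreducible over Q since 315 is not a perfect cube (so x^3 - 315 has no rational root). Hence [Q(α):Q] = deg(m_α) = 3.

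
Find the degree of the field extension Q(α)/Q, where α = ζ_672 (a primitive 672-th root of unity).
[Q(α):Q] = 192

The minimal polynomial of ζ_672 over Q is the 672-th cyclotomic polynomial Φ_672(x), which is irreducible over Q and has degree φ(672) = 192. Hence [Q(α):Q] = φ(672) = 192.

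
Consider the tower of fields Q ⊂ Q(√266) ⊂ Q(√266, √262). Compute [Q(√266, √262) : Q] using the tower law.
[Q(√266, √262) : Q] = 4

[Q(√266):Q] = 2 (min poly x^2 - 266, irreducible since 266 is squarefree > 1). For the top step, suppose √262 ∈ Q(√266), say √262 = c + d√266 with c, d ∈ Q. Squaring: 262 = c^2 + 266d^2 + 2cd√266. Since √266 ∉ Q this forces 2cd = 0. If d = 0 then √262 = c ∈ Q, contradicting 262 squarefree > 1. If c = 0 then 262 = 266d^2, so 266·262 = (266d)^2 is a perfect square in Q — but 266·262 = 69692 is not a perfect square (since 266 and 262 are distinct squarefree integers). Contradiction. Hence √262 ∉ Q(√266), so x^2 - 262 stays irreducible over Q(√266) and [Q(√266, √262) : Q(√266)] = 2. By the tower law, [Q(√266, √262) : Q] = 2 · 2 = 4.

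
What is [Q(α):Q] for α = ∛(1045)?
[Q(α):Q] = 3

The minimal polynomial of α is x^3 - 1045, irreducible over Q since 1045 is not a perfect cube (so x^3 - 1045 has no rational root). Hence [Q(α):Q] = deg(m_α) = 3.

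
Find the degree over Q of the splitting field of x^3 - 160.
[K : Q] = 6

The roots of x^3 - 160 are ∛160, ω∛160, ω^2∛160 where ω = e^(2πi/3) is a primitive cube root of unity, so K = Q(∛160, ω). Now [Q(∛160):Q] = 3 (since 160 is not a perfect cube, x^3 - 160 is irreducible) and [Q(ω):Q] = 2. Both 2 and 3 divide [K:Q], and [K:Q] ≤ 3·2 = 6, so [K:Q] = 6. (Equivalently: Q(∛160) ⊂ R but ω ∉ R, so [K : Q(∛160)] = 2.)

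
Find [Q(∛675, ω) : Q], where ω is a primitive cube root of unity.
[Q(∛675, ω) : Q] = 6

[Q(∛675):Q] = 3 (min poly x^3 - 675, irreducible since 675 is not a perfect cube). [Q(ω):Q] = 2 (min poly x^2 + x + 1). Since Q(∛675) ⊂ R and ω ∉ R, we have ω ∉ Q(∛675), so x^2 + x + 1 remains irreducible over Q(∛675) and [Q(∛675, ω) : Q(∛675)] = 2. By the tower law, [Q(∛675, ω) : Q] = 3 · 2 = 6. (In fact Q(∛675, ω) is the splitting field of x^3 - 675 over Q.)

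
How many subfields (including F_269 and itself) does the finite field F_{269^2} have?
F_{269^2} has 2 subfields

The subfields of F_{p^n} are exactly the fields F_{p^d} for d | n (each is the fixed field of the unique index-d subgroup of Gal(F_{p^n}/F_p) ≅ Z/nZ). The divisors of n = 2 are {1, 2}, giving 2 subfields: F_{269^1}, F_{269^2}.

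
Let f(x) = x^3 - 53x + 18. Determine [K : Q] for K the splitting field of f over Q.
[K : Q] = 6

By the rational root test, any rational root of the monic integer polynomial f(x) = x^3 - 53x + 18 must be an integer dividing the constant term 18, i.e. one of ±{1, 2, 3, 6, 9, 18}. Evaluating: f(1) = -34, f(-1) = 70, f(2) = -80, f(-2) = 116, f(3) = -114, f(-3) = 150, f(6) = -84, f(-6) = 120, f(9) = 270, f(-9) = -234, f(18) = 4896, f(-18) = -4860; none is 0, so f has no rational root and is therefore irreducible over Q (a cubic with no linear factor over a field is irreducible). For an irreducible cubic, the Galois group is A_3 or S_3 according as the discriminant disc(f) = -4a^3 - 27b^2 = -4·(-53)^3 - 27·(18)^2 = 586760 is or is not a square in Q. Here disc(f) = 586760 is not a perfect square in Q, so the Galois group of f over Q is not contained in A_3 and must be all of S_3. The splitting field has degree |S_3| = 6 over Q, so [K : Q] = 6.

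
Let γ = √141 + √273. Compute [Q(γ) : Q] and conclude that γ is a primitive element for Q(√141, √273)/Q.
[Q(γ) : Q] = 4 (equivalently, Q(γ) = Q(√141, √273))

Obviously Q(γ) ⊆ Q(√141, √273), and [Q(√141, √273):Q] = 4 (since 141, 273 are distinct squarefree integers > 1 with 38493 not a perfect square). To show equality we compute the minimal polynomial of γ. From γ = √141 + √273: γ^2 = 141 + 2√(38493) + 273 = 414 + 2√(38493), so γ^2 - 414 = 2√(38493); squaring, (γ^2 - 414)^2 = 4·38493, i.e. γ^4 - 828γ^2 + 171396 - 153972 = 0, i.e. γ^4 - 828γ^2 + 17424 = 0. So γ is a root of x^4 - 828x^2 + 17424. This polynomial is irreducible over Q: it has no rational root (each ±√141 ± √273 is irrational), and any factorization into two quadratics over Q would force √(38493) ∈ Q (pairing opposite roots) or √141, √273 ∈ Q (other pairings), all impossible. Hence [Q(γ):Q] = 4 = [Q(√141, √273):Q], so Q(γ) = Q(√141, √273).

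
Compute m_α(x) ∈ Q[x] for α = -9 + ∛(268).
m_α(x) = x^3 + 27x^2 + 243x + 461

Set β = α + 9 = ∛(268), so β^3 = 268. Then (α + 9)^3 - 268 = 0, i.e. α is a root of g(x) = (x + 9)^3 - 268 = x^3 + 27x^2 + 243x + 461. Since g(x) = h(x + 9) where h(x) = x^3 - 268, and h is irreducible over Q (because 268 is not a perfect cube, so h has no rational root, and a monic cubic with no rational root is irreducible), g is also irreducible (irreducibility is preserved under the substitution x → x + 9). Hence m_α(x) = x^3 + 27x^2 + 243x + 461.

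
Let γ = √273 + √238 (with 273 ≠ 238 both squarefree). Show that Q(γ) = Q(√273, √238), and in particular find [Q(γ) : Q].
[Q(γ) : Q] = 4 (equivalently, Q(γ) = Q(√273, √238))

Obviously Q(γ) ⊆ Q(√273, √238), and [Q(√273, √238):Q] = 4 (since 273, 238 are distinct squarefree integers > 1 with 64974 not a perfect square). To show equality we compute the minimal polynomial of γ. From γ = √273 + √238: γ^2 = 273 + 2√(64974) + 238 = 511 + 2√(64974), so γ^2 - 511 = 2√(64974); squaring, (γ^2 - 511)^2 = 4·64974, i.e. γ^4 - 1022γ^2 + 261121 - 259896 = 0, i.e. γ^4 - 1022γ^2 + 1225 = 0. So γ is a root of x^4 - 1022x^2 + 1225. This polynomial is irreducible over Q: it has no rational root (each ±√273 ± √238 is irrational), and any factorization into two quadratics over Q would force √(64974) ∈ Q (pairing opposite roots) or √273, √238 ∈ Q (other pairings), all impossible. Hence [Q(γ):Q] = 4 = [Q(√273, √238):Q], so Q(γ) = Q(√273, √238).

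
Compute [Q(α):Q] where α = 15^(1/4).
[Q(α):Q] = 4

α is a root of x^4 - 15. By Eisenstein's criterion at the prime p = 3 (which divides the constant term 15 but p^2 = 9 does not, since 15 is squarefree), x^4 - 15 is irreducible over Q. Hence [Q(α):Q] = 4.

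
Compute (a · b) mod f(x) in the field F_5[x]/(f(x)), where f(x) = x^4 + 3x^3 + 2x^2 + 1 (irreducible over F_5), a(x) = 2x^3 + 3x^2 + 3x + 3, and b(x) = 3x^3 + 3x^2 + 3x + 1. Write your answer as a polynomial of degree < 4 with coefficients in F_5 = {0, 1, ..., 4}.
a · b ≡ 2x^3 + 3x^2 + 2 (mod f(x))

Multiply in F_5[x]: a(x)·b(x) = (2x^3 + 3x^2 + 3x + 3)·(3x^3 + 3x^2 + 3x + 1) = x^6 + 4x^4 + 4x^3 + x^2 + 2x + 3. This has degree ≥ 4, so divide by f(x) over F_5: x^6 + 4x^4 + 4x^3 + x^2 + 2x + 3 = (x^2 + 2x + 1)·(x^4 + 3x^3 + 2x^2 + 1) + (2x^3 + 3x^2 + 2). Hence a·b ≡ 2x^3 + 3x^2 + 2 (mod f). (F_5[x]/(f) is a field with 5^4 = 625 elements since f is irreducible of degree 4.)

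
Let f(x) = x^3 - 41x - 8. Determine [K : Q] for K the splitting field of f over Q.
[K : Q] = 6

By the rational root test, any rational root of the monic integer polynomial f(x) = x^3 - 41x - 8 must be an integer dividing the constant term -8, i.e. one of ±{1, 2, 4, 8}. Evaluating: f(1) = -48, f(-1) = 32, f(2) = -82, f(-2) = 66, f(4) = -108, f(-4) = 92, f(8) = 176, f(-8) = -192; none is 0, so f has no rational root and is therefore irreducible over Q (a cubic with no linear factor over a field is irreducible). For an irreducible cubic, the Galois group is A_3 or S_3 according as the discriminant disc(f) = -4a^3 - 27b^2 = -4·(-41)^3 - 27·(-8)^2 = 273956 is or is not a square in Q. Here disc(f) = 273956 is not a perfect square in Q, so the Galois group of f over Q is not contained in A_3 and must be all of S_3. The splitting field has degree |S_3| = 6 over Q, so [K : Q] = 6.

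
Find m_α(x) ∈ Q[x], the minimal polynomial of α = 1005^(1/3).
m_α(x) = x^3 - 1005

α satisfies α^3 = 1005, so x^3 - 1005 annihilates α. By the rational root test, a rational root p/q (in lowest terms) of x^3 - 1005 would satisfy p^3 = 1005 q^3, forcing q = 1 and p^3 = 1005; but 1005 is not a perfect cube, contradiction. A monic cubic over Q with no rational root is irreducible (any nontrivial factorization would include a linear factor). Hence x^3 - 1005 is the minimal polynomial of α, and in particular [Q(α):Q] = 3.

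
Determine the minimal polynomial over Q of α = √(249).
m_α(x) = x^2 - 249

α satisfies α^2 - 249 = 0, so x^2 - 249 annihilates α. Since d = 249 is squarefree and ≠ 1, it is not a perfect square in Q, so x^2 - 249 has no rational root and is therefore irreducible over Q (a degree-2 polynomial over a field is irreducible iff it has no root). Hence m_α(x) = x^2 - 249.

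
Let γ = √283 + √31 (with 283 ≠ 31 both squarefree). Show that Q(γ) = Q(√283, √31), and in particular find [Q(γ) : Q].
[Q(γ) : Q] = 4 (equivalently, Q(γ) = Q(√283, √31))

Obviously Q(γ) ⊆ Q(√283, √31), and [Q(√283, √31):Q] = 4 (since 283, 31 are distinct squarefree integers > 1 with 8773 not a perfect square). To show equality we compute the minimal polynomial of γ. From γ = √283 + √31: γ^2 = 283 + 2√(8773) + 31 = 314 + 2√(8773), so γ^2 - 314 = 2√(8773); squaring, (γ^2 - 314)^2 = 4·8773, i.e. γ^4 - 628γ^2 + 98596 - 35092 = 0, i.e. γ^4 - 628γ^2 + 63504 = 0. So γ is a root of x^4 - 628x^2 + 63504. This polynomial is irreducible over Q: it has no rational root (each ±√283 ± √31 is irrational), and any factorization into two quadratics over Q would force √(8773) ∈ Q (pairing opposite roots) or √283, √31 ∈ Q (other pairings), all impossible. Hence [Q(γ):Q] = 4 = [Q(√283, √31):Q], so Q(γ) = Q(√283, √31).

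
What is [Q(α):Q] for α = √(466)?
[Q(α):Q] = 2

[Q(α):Q] equals the degree of the minimal polynomial of α. Here α^2 = 466 and x^2 - 466 is irreducible (d = 466 is squarefree, ≠ 1, hence not a square), so deg(m_α) = 2. Thus [Q(α):Q] = 2.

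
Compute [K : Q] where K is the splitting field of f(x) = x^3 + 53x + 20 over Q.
[K : Q] = 6

By the rational root test, any rational root of the monic integer polynomial f(x) = x^3 + 53x + 20 must be an integer dividing the constant term 20, i.e. one of ±{1, 2, 4, 5, 10, 20}. Evaluating: f(1) = 74, f(-1) = -34, f(2) = 134, f(-2) = -94, f(4) = 296, f(-4) = -256, f(5) = 410, f(-5) = -370, f(10) = 1550, f(-10) = -1510, f(20) = 9080, f(-20) = -9040; none is 0, so f has no rational root and is therefore irreducible over Q (a cubic with no linear factor over a field is irreducible). For an irreducible cubic, the Galois group is A_3 or S_3 according as the discriminant disc(f) = -4a^3 - 27b^2 = -4·(53)^3 - 27·(20)^2 = -606308 is or is not a square in Q. Here disc(f) = -606308 is not a perfect square in Q, so the Galois group of f over Q is not contained in A_3 and must be all of S_3. The splitting field has degree |S_3| = 6 over Q, so [K : Q] = 6.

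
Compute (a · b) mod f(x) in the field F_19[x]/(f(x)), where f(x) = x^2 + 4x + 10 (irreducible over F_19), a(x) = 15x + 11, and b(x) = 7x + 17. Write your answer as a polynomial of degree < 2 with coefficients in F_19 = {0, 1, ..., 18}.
a · b ≡ 7x + 11 (mod f(x))

Multiply in F_19[x]: a(x)·b(x) = (15x + 11)·(7x + 17) = 10x^2 + 9x + 16. This has degree ≥ 2, so divide by f(x) over F_19: 10x^2 + 9x + 16 = (10)·(x^2 + 4x + 10) + (7x + 11). Hence a·b ≡ 7x + 11 (mod f). (F_19[x]/(f) is a field with 19^2 = 361 elements since f is irreducible of degree 2.)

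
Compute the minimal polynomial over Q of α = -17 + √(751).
m_α(x) = x^2 + 34x - 462

From α + 17 = √(751), squaring gives (α + 17)^2 = 751, i.e. α^2 + 34α + 289 = 751, so α^2 + 34α - 462 = 0. The discriminant of x^2 + 34x - 462 is (34)^2 - 4·(-462) = 1156 + 1848 = 3004, and 4·(751) is not a perfect square in Q since 751 is squarefree and ≠ 1. Hence x^2 + 34x - 462 is irreducible over Q and is the minimal polynomial of α.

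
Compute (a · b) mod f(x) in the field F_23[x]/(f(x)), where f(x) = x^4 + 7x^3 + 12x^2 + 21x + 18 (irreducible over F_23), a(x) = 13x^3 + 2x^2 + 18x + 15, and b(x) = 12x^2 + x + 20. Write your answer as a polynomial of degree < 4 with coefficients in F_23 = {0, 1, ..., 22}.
a · b ≡ 11x^3 + 8x^2 + 11x + 16 (mod f(x))

Multiply in F_23[x]: a(x)·b(x) = (13x^3 + 2x^2 + 18x + 15)·(12x^2 + x + 20) = 18x^5 + 14x^4 + 18x^3 + 8x^2 + 7x + 1. This has degree ≥ 4, so divide by f(x) over F_23: 18x^5 + 14x^4 + 18x^3 + 8x^2 + 7x + 1 = (18x + 3)·(x^4 + 7x^3 + 12x^2 + 21x + 18) + (11x^3 + 8x^2 + 11x + 16). Hence a·b ≡ 11x^3 + 8x^2 + 11x + 16 (mod f). (F_23[x]/(f) is a field with 23^4 = 279841 elements since f is irreducible of degree 4.)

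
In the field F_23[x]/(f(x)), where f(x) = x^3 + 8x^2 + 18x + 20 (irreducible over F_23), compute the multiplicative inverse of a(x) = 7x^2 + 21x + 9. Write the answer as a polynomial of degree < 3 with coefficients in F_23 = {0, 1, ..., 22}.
a(x)^(-1) ≡ 3x^2 + 6x + 16 (mod f(x))

Since f is irreducible over F_23, F_23[x]/(f) is a field and a(x) ≠ 0 has an inverse. Apply the extended Euclidean algorithm to f(x) and a(x) in F_23[x]: f(x) = (10x + 4)·a(x) + (5x + 7);  a(x) = (6x + 5)·(5x + 7) + (20). The last nonzero remainder is the constant 20 = gcd(f, a) in F_23. Back-substituting through the division chain expresses 20 = s(x)·a(x) + t(x)·f(x) with s(x) ≡ 14x^2 + 5x + 21 (mod f), so (14x^2 + 5x + 21)·a(x) ≡ 20 (mod f). Multiplying by 20^(-1) ≡ 15 in F_23 gives a(x)^(-1) ≡ 15·(14x^2 + 5x + 21) ≡ 3x^2 + 6x + 16 (mod f). Check: (7x^2 + 21x + 9)·(3x^2 + 6x + 16) = 21x^4 + 13x^3 + 12x^2 + 22x + 6 ≡ 1 (mod x^3 + 8x^2 + 18x + 20).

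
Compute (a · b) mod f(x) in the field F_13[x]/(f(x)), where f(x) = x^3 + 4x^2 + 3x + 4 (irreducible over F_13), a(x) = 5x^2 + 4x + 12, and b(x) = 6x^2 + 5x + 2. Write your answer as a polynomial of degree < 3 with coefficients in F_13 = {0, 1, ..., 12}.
a · b ≡ 10x^2 + 5x + 9 (mod f(x))

Multiply in F_13[x]: a(x)·b(x) = (5x^2 + 4x + 12)·(6x^2 + 5x + 2) = 4x^4 + 10x^3 + 11x^2 + 3x + 11. This has degree ≥ 3, so divide by f(x) over F_13: 4x^4 + 10x^3 + 11x^2 + 3x + 11 = (4x + 7)·(x^3 + 4x^2 + 3x + 4) + (10x^2 + 5x + 9). Hence a·b ≡ 10x^2 + 5x + 9 (mod f). (F_13[x]/(f) is a field with 13^3 = 2197 elements since f is irreducible of degree 3.)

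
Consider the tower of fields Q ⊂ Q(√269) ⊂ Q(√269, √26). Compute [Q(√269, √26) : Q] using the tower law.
[Q(√269, √26) : Q] = 4

[Q(√269):Q] = 2 (min poly x^2 - 269, irreducible since 269 is squarefree > 1). For the top step, suppose √26 ∈ Q(√269), say √26 = c + d√269 with c, d ∈ Q. Squaring: 26 = c^2 + 269d^2 + 2cd√269. Since √269 ∉ Q this forces 2cd = 0. If d = 0 then √26 = c ∈ Q, contradicting 26 squarefree > 1. If c = 0 then 26 = 269d^2, so 269·26 = (269d)^2 is a perfect square in Q — but 269·26 = 6994 is not a perfect square (since 269 and 26 are distinct squarefree integers). Contradiction. Hence √26 ∉ Q(√269), so x^2 - 26 stays irreducible over Q(√269) and [Q(√269, √26) : Q(√269)] = 2. By the tower law, [Q(√269, √26) : Q] = 2 · 2 = 4.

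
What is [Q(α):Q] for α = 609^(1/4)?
[Q(α):Q] = 4

α is a root of x^4 - 609. By Eisenstein's criterion at the prime p = 3 (which divides the constant term 609 but p^2 = 9 does not, since 609 is squarefree), x^4 - 609 is irreducible over Q. Hence [Q(α):Q] = 4.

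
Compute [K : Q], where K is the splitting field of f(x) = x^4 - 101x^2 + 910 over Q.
[K : Q] = 4

Solving the quadratic in x^2: x^2 = (101 ± √(101^2 - 4·910))/2 = (101 ± √6561)/2 = (101 ± 81)/2, giving x^2 = 10 or x^2 = 91. So f(x) = (x^2 - 10)(x^2 - 91) and the roots of f are ±√10, ±√91. Hence the splitting field is K = Q(√10, √91). Since 10 and 91 are distinct squarefree integers > 1, their product 910 is not a perfect square, so √91 ∉ Q(√10). By the tower law [K:Q] = [Q(√10,√91):Q(√10)] · [Q(√10):Q] = 2 · 2 = 4.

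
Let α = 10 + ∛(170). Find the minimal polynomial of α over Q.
m_α(x) = x^3 - 30x^2 + 300x - 1170

Set β = α - 10 = ∛(170), so β^3 = 170. Then (α - 10)^3 - 170 = 0, i.e. α is a root of g(x) = (x - 10)^3 - 170 = x^3 - 30x^2 + 300x - 1170. Since g(x) = h(x - 10) where h(x) = x^3 - 170, and h is irreducible over Q (because 170 is not a perfect cube, so h has no rational root, and a monic cubic with no rational root is irreducible), g is also irreducible (irreducibility is preserved under the substitution x → x - 10). Hence m_α(x) = x^3 - 30x^2 + 300x - 1170.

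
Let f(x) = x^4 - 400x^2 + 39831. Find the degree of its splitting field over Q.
[K : Q] = 4

Solving the quadratic in x^2: x^2 = (400 ± √(400^2 - 4·39831))/2 = (400 ± √676)/2 = (400 ± 26)/2, giving x^2 = 187 or x^2 = 213. So f(x) = (x^2 - 187)(x^2 - 213) and the roots of f are ±√187, ±√213. Hence the splitting field is K = Q(√187, √213). Since 187 and 213 are distinct squarefree integers > 1, their product 39831 is not a perfect square, so √213 ∉ Q(√187). By the tower law [K:Q] = [Q(√187,√213):Q(√187)] · [Q(√187):Q] = 2 · 2 = 4.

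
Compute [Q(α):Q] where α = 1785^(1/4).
[Q(α):Q] = 4

α is a root of x^4 - 1785. By Eisenstein's criterion at the prime p = 3 (which divides the constant term 1785 but p^2 = 9 does not, since 1785 is squarefree), x^4 - 1785 is irreducible over Q. Hence [Q(α):Q] = 4.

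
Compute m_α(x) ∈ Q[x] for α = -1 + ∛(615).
m_α(x) = x^3 + 3x^2 + 3x - 614

Set β = α + 1 = ∛(615), so β^3 = 615. Then (α + 1)^3 - 615 = 0, i.e. α is a root of g(x) = (x + 1)^3 - 615 = x^3 + 3x^2 + 3x - 614. Since g(x) = h(x + 1) where h(x) = x^3 - 615, and h is irreducible over Q (because 615 is not a perfect cube, so h has no rational root, and a monic cubic with no rational root is irreducible), g is also irreducible (irreducibility is preserved under the substitution x → x + 1). Hence m_α(x) = x^3 + 3x^2 + 3x - 614.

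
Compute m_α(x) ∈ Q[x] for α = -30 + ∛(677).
m_α(x) = x^3 + 90x^2 + 2700x + 26323

Set β = α + 30 = ∛(677), so β^3 = 677. Then (α + 30)^3 - 677 = 0, i.e. α is a root of g(x) = (x + 30)^3 - 677 = x^3 + 90x^2 + 2700x + 26323. Since g(x) = h(x + 30) where h(x) = x^3 - 677, and h is irreducible over Q (because 677 is not a perfect cube, so h has no rational root, and a monic cubic with no rational root is irreducible), g is also irreducible (irreducibility is preserved under the substitution x → x + 30). Hence m_α(x) = x^3 + 90x^2 + 2700x + 26323.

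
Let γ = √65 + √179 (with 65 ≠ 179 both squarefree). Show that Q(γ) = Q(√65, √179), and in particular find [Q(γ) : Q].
[Q(γ) : Q] = 4 (equivalently, Q(γ) = Q(√65, √179))

Obviously Q(γ) ⊆ Q(√65, √179), and [Q(√65, √179):Q] = 4 (since 65, 179 are distinct squarefree integers > 1 with 11635 not a perfect square). To show equality we compute the minimal polynomial of γ. From γ = √65 + √179: γ^2 = 65 + 2√(11635) + 179 = 244 + 2√(11635), so γ^2 - 244 = 2√(11635); squaring, (γ^2 - 244)^2 = 4·11635, i.e. γ^4 - 488γ^2 + 59536 - 46540 = 0, i.e. γ^4 - 488γ^2 + 12996 = 0. So γ is a root of x^4 - 488x^2 + 12996. This polynomial is irreducible over Q: it has no rational root (each ±√65 ± √179 is irrational), and any factorization into two quadratics over Q would force √(11635) ∈ Q (pairing opposite roots) or √65, √179 ∈ Q (other pairings), all impossible. Hence [Q(γ):Q] = 4 = [Q(√65, √179):Q], so Q(γ) = Q(√65, √179).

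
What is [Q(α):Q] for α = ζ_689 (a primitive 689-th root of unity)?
[Q(α):Q] = 624

The minimal polynomial of ζ_689 over Q is the 689-th cyclotomic polynomial Φ_689(x), which is irreducible over Q and has degree φ(689) = 624. Hence [Q(α):Q] = φ(689) = 624.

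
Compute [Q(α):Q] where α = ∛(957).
[Q(α):Q] = 3

The minimal polynomial of α is x^3 - 957, irreducible over Q since 957 is not a perfect cube (so x^3 - 957 has no rational root). Hence [Q(α):Q] = deg(m_α) = 3.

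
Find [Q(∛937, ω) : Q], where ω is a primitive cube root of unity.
[Q(∛937, ω) : Q] = 6

[Q(∛937):Q] = 3 (min poly x^3 - 937, irreducible since 937 is not a perfect cube). [Q(ω):Q] = 2 (min poly x^2 + x + 1). Since Q(∛937) ⊂ R and ω ∉ R, we have ω ∉ Q(∛937), so x^2 + x + 1 remains irreducible over Q(∛937) and [Q(∛937, ω) : Q(∛937)] = 2. By the tower law, [Q(∛937, ω) : Q] = 3 · 2 = 6. (In fact Q(∛937, ω) is the splitting field of x^3 - 937 over Q.)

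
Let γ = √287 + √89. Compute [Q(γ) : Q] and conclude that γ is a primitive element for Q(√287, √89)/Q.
[Q(γ) : Q] = 4 (equivalently, Q(γ) = Q(√287, √89))

Obviously Q(γ) ⊆ Q(√287, √89), and [Q(√287, √89):Q] = 4 (since 287, 89 are distinct squarefree integers > 1 with 25543 not a perfect square). To show equality we compute the minimal polynomial of γ. From γ = √287 + √89: γ^2 = 287 + 2√(25543) + 89 = 376 + 2√(25543), so γ^2 - 376 = 2√(25543); squaring, (γ^2 - 376)^2 = 4·25543, i.e. γ^4 - 752γ^2 + 141376 - 102172 = 0, i.e. γ^4 - 752γ^2 + 39204 = 0. So γ is a root of x^4 - 752x^2 + 39204. This polynomial is irreducible over Q: it has no rational root (each ±√287 ± √89 is irrational), and any factorization into two quadratics over Q would force √(25543) ∈ Q (pairing opposite roots) or √287, √89 ∈ Q (other pairings), all impossible. Hence [Q(γ):Q] = 4 = [Q(√287, √89):Q], so Q(γ) = Q(√287, √89).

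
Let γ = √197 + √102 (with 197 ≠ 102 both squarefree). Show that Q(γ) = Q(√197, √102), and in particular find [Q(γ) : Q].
[Q(γ) : Q] = 4 (equivalently, Q(γ) = Q(√197, √102))

Obviously Q(γ) ⊆ Q(√197, √102), and [Q(√197, √102):Q] = 4 (since 197, 102 are distinct squarefree integers > 1 with 20094 not a perfect square). To show equality we compute the minimal polynomial of γ. From γ = √197 + √102: γ^2 = 197 + 2√(20094) + 102 = 299 + 2√(20094), so γ^2 - 299 = 2√(20094); squaring, (γ^2 - 299)^2 = 4·20094, i.e. γ^4 - 598γ^2 + 89401 - 80376 = 0, i.e. γ^4 - 598γ^2 + 9025 = 0. So γ is a root of x^4 - 598x^2 + 9025. This polynomial is irreducible over Q: it has no rational root (each ±√197 ± √102 is irrational), and any factorization into two quadratics over Q would force √(20094) ∈ Q (pairing opposite roots) or √197, √102 ∈ Q (other pairings), all impossible. Hence [Q(γ):Q] = 4 = [Q(√197, √102):Q], so Q(γ) = Q(√197, √102).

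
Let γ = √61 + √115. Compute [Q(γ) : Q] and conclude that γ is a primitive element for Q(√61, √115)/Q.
[Q(γ) : Q] = 4 (equivalently, Q(γ) = Q(√61, √115))

Obviously Q(γ) ⊆ Q(√61, √115), and [Q(√61, √115):Q] = 4 (since 61, 115 are distinct squarefree integers > 1 with 7015 not a perfect square). To show equality we compute the minimal polynomial of γ. From γ = √61 + √115: γ^2 = 61 + 2√(7015) + 115 = 176 + 2√(7015), so γ^2 - 176 = 2√(7015); squaring, (γ^2 - 176)^2 = 4·7015, i.e. γ^4 - 352γ^2 + 30976 - 28060 = 0, i.e. γ^4 - 352γ^2 + 2916 = 0. So γ is a root of x^4 - 352x^2 + 2916. This polynomial is irreducible over Q: it has no rational root (each ±√61 ± √115 is irrational), and any factorization into two quadratics over Q would force √(7015) ∈ Q (pairing opposite roots) or √61, √115 ∈ Q (other pairings), all impossible. Hence [Q(γ):Q] = 4 = [Q(√61, √115):Q], so Q(γ) = Q(√61, √115).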